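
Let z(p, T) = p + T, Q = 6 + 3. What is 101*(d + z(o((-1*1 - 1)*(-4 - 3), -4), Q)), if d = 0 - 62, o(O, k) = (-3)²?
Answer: -4444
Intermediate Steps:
o(O, k) = 9
Q = 9
d = -62
z(p, T) = T + p
101*(d + z(o((-1*1 - 1)*(-4 - 3), -4), Q)) = 101*(-62 + (9 + 9)) = 101*(-62 + 18) = 101*(-44) = -4444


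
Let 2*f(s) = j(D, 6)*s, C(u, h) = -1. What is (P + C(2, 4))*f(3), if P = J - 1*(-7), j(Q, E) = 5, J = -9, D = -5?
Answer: -45/2 ≈ -22.500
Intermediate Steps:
P = -2 (P = -9 - 1*(-7) = -9 + 7 = -2)
f(s) = 5*s/2 (f(s) = (5*s)/2 = 5*s/2)
(P + C(2, 4))*f(3) = (-2 - 1)*((5/2)*3) = -3*15/2 = -45/2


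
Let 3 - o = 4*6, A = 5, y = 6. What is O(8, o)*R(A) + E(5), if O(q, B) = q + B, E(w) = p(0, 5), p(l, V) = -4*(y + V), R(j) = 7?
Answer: -135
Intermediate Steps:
p(l, V) = -24 - 4*V (p(l, V) = -4*(6 + V) = -24 - 4*V)
E(w) = -44 (E(w) = -24 - 4*5 = -24 - 20 = -44)
o = -21 (o = 3 - 4*6 = 3 - 1*24 = 3 - 24 = -21)
O(q, B) = B + q
O(8, o)*R(A) + E(5) = (-21 + 8)*7 - 44 = -13*7 - 44 = -91 - 44 = -135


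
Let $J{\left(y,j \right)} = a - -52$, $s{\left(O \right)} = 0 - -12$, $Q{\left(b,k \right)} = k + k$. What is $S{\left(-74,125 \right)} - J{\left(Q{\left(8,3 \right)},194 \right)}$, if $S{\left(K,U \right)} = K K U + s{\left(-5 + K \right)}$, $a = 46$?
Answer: $684414$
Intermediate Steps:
$Q{\left(b,k \right)} = 2 k$
$s{\left(O \right)} = 12$ ($s{\left(O \right)} = 0 + 12 = 12$)
$S{\left(K,U \right)} = 12 + U K^{2}$ ($S{\left(K,U \right)} = K K U + 12 = K^{2} U + 12 = U K^{2} + 12 = 12 + U K^{2}$)
$J{\left(y,j \right)} = 98$ ($J{\left(y,j \right)} = 46 - -52 = 46 + 52 = 98$)
$S{\left(-74,125 \right)} - J{\left(Q{\left(8,3 \right)},194 \right)} = \left(12 + 125 \left(-74\right)^{2}\right) - 98 = \left(12 + 125 \cdot 5476\right) - 98 = \left(12 + 684500\right) - 98 = 684512 - 98 = 684414$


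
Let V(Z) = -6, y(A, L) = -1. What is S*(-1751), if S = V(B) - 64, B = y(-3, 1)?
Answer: 122570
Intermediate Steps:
B = -1
S = -70 (S = -6 - 64 = -70)
S*(-1751) = -70*(-1751) = 122570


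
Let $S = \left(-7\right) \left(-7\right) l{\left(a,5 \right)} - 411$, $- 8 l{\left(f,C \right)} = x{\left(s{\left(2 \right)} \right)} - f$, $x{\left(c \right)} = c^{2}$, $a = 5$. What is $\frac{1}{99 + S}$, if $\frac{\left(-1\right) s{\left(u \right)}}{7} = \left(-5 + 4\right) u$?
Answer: $- \frac{8}{11855} \approx -0.00067482$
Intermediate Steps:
$s{\left(u \right)} = 7 u$ ($s{\left(u \right)} = - 7 \left(-5 + 4\right) u = - 7 \left(- u\right) = 7 u$)
$l{\left(f,C \right)} = - \frac{49}{2} + \frac{f}{8}$ ($l{\left(f,C \right)} = - \frac{\left(7 \cdot 2\right)^{2} - f}{8} = - \frac{14^{2} - f}{8} = - \frac{196 - f}{8} = - \frac{49}{2} + \frac{f}{8}$)
$S = - \frac{12647}{8}$ ($S = \left(-7\right) \left(-7\right) \left(- \frac{49}{2} + \frac{1}{8} \cdot 5\right) - 411 = 49 \left(- \frac{49}{2} + \frac{5}{8}\right) - 411 = 49 \left(- \frac{191}{8}\right) - 411 = - \frac{9359}{8} - 411 = - \frac{12647}{8} \approx -1580.9$)
$\frac{1}{99 + S} = \frac{1}{99 - \frac{12647}{8}} = \frac{1}{- \frac{11855}{8}} = - \frac{8}{11855}$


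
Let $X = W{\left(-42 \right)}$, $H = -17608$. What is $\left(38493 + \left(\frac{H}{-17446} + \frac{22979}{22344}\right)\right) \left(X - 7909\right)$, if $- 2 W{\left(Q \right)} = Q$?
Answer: $- \frac{7397900050225274}{24363339} \approx -3.0365 \cdot 10^{8}$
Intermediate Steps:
$W{\left(Q \right)} = - \frac{Q}{2}$
$X = 21$ ($X = \left(- \frac{1}{2}\right) \left(-42\right) = 21$)
$\left(38493 + \left(\frac{H}{-17446} + \frac{22979}{22344}\right)\right) \left(X - 7909\right) = \left(38493 + \left(- \frac{17608}{-17446} + \frac{22979}{22344}\right)\right) \left(21 - 7909\right) = \left(38493 + \left(\left(-17608\right) \left(- \frac{1}{17446}\right) + 22979 \cdot \frac{1}{22344}\right)\right) \left(-7888\right) = \left(38493 + \left(\frac{8804}{8723} + \frac{22979}{22344}\right)\right) \left(-7888\right) = \left(38493 + \frac{397162393}{194906712}\right) \left(-7888\right) = \frac{7502941227409}{194906712} \left(-7888\right) = - \frac{7397900050225274}{24363339}$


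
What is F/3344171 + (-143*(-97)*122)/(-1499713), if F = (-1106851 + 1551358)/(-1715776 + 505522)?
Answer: -2283028815891188733/2023260973368150814 ≈ -1.1284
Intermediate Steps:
F = -148169/403418 (F = 444507/(-1210254) = 444507*(-1/1210254) = -148169/403418 ≈ -0.36728)
F/3344171 + (-143*(-97)*122)/(-1499713) = -148169/403418/3344171 + (-143*(-97)*122)/(-1499713) = -148169/403418*1/3344171 + (13871*122)*(-1/1499713) = -148169/1349098776478 + 1692262*(-1/1499713) = -148169/1349098776478 - 1692262/1499713 = -2283028815891188733/2023260973368150814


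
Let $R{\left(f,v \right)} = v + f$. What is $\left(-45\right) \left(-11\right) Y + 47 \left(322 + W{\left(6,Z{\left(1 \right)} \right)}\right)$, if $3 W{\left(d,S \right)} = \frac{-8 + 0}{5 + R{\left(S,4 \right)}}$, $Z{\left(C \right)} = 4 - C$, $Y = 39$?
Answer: $\frac{309857}{9} \approx 34429.0$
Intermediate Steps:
$R{\left(f,v \right)} = f + v$
$W{\left(d,S \right)} = - \frac{8}{3 \left(9 + S\right)}$ ($W{\left(d,S \right)} = \frac{\left(-8 + 0\right) \frac{1}{5 + \left(S + 4\right)}}{3} = \frac{\left(-8\right) \frac{1}{5 + \left(4 + S\right)}}{3} = \frac{\left(-8\right) \frac{1}{9 + S}}{3} = - \frac{8}{3 \left(9 + S\right)}$)
$\left(-45\right) \left(-11\right) Y + 47 \left(322 + W{\left(6,Z{\left(1 \right)} \right)}\right) = \left(-45\right) \left(-11\right) 39 + 47 \left(322 - \frac{8}{27 + 3 \left(4 - 1\right)}\right) = 495 \cdot 39 + 47 \left(322 - \frac{8}{27 + 3 \left(4 - 1\right)}\right) = 19305 + 47 \left(322 - \frac{8}{27 + 3 \cdot 3}\right) = 19305 + 47 \left(322 - \frac{8}{27 + 9}\right) = 19305 + 47 \left(322 - \frac{8}{36}\right) = 19305 + 47 \left(322 - \frac{2}{9}\right) = 19305 + 47 \cdot \frac{2896}{9} = 19305 + \frac{136112}{9} = \frac{309857}{9}$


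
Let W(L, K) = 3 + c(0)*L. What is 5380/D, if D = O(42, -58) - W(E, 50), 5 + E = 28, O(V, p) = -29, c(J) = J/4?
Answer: -1345/8 ≈ -168.13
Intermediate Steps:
c(J) = J/4 (c(J) = J*(¼) = J/4)
E = 23 (E = -5 + 28 = 23)
W(L, K) = 3 (W(L, K) = 3 + ((¼)*0)*L = 3 + 0*L = 3 + 0 = 3)
D = -32 (D = -29 - 1*3 = -29 - 3 = -32)
5380/D = 5380/(-32) = 5380*(-1/32) = -1345/8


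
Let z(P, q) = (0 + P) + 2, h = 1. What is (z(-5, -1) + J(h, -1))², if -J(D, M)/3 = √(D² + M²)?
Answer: 27 + 18*√2 ≈ 52.456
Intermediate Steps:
z(P, q) = 2 + P (z(P, q) = P + 2 = 2 + P)
J(D, M) = -3*√(D² + M²)
(z(-5, -1) + J(h, -1))² = ((2 - 5) - 3*√(1² + (-1)²))² = (-3 - 3*√(1 + 1))² = (-3 - 3*√2)²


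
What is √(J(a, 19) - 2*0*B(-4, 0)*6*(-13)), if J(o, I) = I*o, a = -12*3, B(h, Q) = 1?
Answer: 6*I*√19 ≈ 26.153*I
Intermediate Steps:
a = -36
√(J(a, 19) - 2*0*B(-4, 0)*6*(-13)) = √(19*(-36) - 2*0*1*6*(-13)) = √(-684 - 0*6*(-13)) = √(-684 - 2*0*(-13)) = √(-684 + 0*(-13)) = √(-684 + 0) = √(-684) = 6*I*√19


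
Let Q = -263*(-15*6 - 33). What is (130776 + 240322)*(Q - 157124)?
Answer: -46303752950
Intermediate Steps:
Q = 32349 (Q = -263*(-90 - 33) = -263*(-123) = 32349)
(130776 + 240322)*(Q - 157124) = (130776 + 240322)*(32349 - 157124) = 371098*(-124775) = -46303752950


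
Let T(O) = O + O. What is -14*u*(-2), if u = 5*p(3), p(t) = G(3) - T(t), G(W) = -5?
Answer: -1540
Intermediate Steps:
T(O) = 2*O
p(t) = -5 - 2*t
u = -55 (u = 5*(-5 - 2*3) = 5*(-5 - 6) = 5*(-11) = -55)
-14*u*(-2) = -14*(-55)*(-2) = 770*(-2) = -1540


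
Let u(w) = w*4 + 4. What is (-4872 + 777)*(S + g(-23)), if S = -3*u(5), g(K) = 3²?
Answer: 257985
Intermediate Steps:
u(w) = 4 + 4*w (u(w) = 4*w + 4 = 4 + 4*w)
g(K) = 9
S = -72 (S = -3*(4 + 4*5) = -3*(4 + 20) = -3*24 = -72)
(-4872 + 777)*(S + g(-23)) = (-4872 + 777)*(-72 + 9) = -4095*(-63) = 257985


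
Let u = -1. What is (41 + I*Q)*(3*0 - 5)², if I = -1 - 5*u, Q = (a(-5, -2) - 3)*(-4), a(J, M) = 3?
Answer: 1025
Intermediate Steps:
Q = 0 (Q = (3 - 3)*(-4) = 0*(-4) = 0)
I = 4 (I = -1 - 5*(-1) = -1 + 5 = 4)
(41 + I*Q)*(3*0 - 5)² = (41 + 4*0)*(3*0 - 5)² = (41 + 0)*(0 - 5)² = 41*(-5)² = 41*25 = 1025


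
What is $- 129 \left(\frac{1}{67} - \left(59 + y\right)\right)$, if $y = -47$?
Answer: $\frac{103587}{67} \approx 1546.1$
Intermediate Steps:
$- 129 \left(\frac{1}{67} - \left(59 + y\right)\right) = - 129 \left(\frac{1}{67} - 12\right) = \left(-129\right) \left(- \frac{803}{67}\right) = \frac{103587}{67}$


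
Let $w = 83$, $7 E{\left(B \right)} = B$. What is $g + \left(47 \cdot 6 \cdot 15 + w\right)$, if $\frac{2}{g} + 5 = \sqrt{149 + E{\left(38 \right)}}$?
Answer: $\frac{1953824}{453} + \frac{\sqrt{7567}}{453} \approx 4313.3$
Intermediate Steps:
$E{\left(B \right)} = \frac{B}{7}$
$g = \frac{2}{-5 + \frac{\sqrt{7567}}{7}}$ ($g = \frac{2}{-5 + \sqrt{149 + \frac{1}{7} \cdot 38}} = \frac{2}{-5 + \sqrt{149 + \frac{38}{7}}} = \frac{2}{-5 + \sqrt{\frac{1081}{7}}} = \frac{2}{-5 + \frac{\sqrt{7567}}{7}} \approx 0.26929$)
$g + \left(47 \cdot 6 \cdot 15 + w\right) = \left(\frac{35}{453} + \frac{\sqrt{7567}}{453}\right) + \left(47 \cdot 6 \cdot 15 + 83\right) = \left(\frac{35}{453} + \frac{\sqrt{7567}}{453}\right) + \left(47 \cdot 90 + 83\right) = \left(\frac{35}{453} + \frac{\sqrt{7567}}{453}\right) + \left(4230 + 83\right) = \left(\frac{35}{453} + \frac{\sqrt{7567}}{453}\right) + 4313 = \frac{1953824}{453} + \frac{\sqrt{7567}}{453}$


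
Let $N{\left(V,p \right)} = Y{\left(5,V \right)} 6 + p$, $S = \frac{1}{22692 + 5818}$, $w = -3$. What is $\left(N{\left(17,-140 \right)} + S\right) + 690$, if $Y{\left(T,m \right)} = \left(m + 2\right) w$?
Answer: $\frac{5930081}{28510} \approx 208.0$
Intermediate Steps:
$Y{\left(T,m \right)} = -6 - 3 m$ ($Y{\left(T,m \right)} = \left(m + 2\right) \left(-3\right) = \left(2 + m\right) \left(-3\right) = -6 - 3 m$)
$S = \frac{1}{28510} \approx 3.5075 \cdot 10^{-5}$
$N{\left(V,p \right)} = -36 + p - 18 V$ ($N{\left(V,p \right)} = \left(-6 - 3 V\right) 6 + p = \left(-36 - 18 V\right) + p = -36 + p - 18 V$)
$\left(N{\left(17,-140 \right)} + S\right) + 690 = \left(\left(-36 - 140 - 306\right) + \frac{1}{28510}\right) + 690 = \left(-482 + \frac{1}{28510}\right) + 690 = - \frac{13741819}{28510} + 690 = \frac{5930081}{28510}$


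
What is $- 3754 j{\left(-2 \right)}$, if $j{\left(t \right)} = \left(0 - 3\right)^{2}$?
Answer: $-33786$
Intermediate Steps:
$j{\left(t \right)} = 9$ ($j{\left(t \right)} = \left(-3\right)^{2} = 9$)
$- 3754 j{\left(-2 \right)} = \left(-3754\right) 9 = -33786$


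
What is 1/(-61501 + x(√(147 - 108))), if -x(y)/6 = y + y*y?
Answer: -61735/3811208821 + 6*√39/3811208821 ≈ -1.6188e-5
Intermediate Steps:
x(y) = -6*y - 6*y² (x(y) = -6*(y + y*y) = -6*(y + y²) = -6*y - 6*y²)
1/(-61501 + x(√(147 - 108))) = 1/(-61501 - 6*√(147 - 108)*(1 + √(147 - 108))) = 1/(-61501 - 6*√39*(1 + √39))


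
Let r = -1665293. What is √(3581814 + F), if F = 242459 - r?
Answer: √5489566 ≈ 2343.0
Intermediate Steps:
F = 1907752 (F = 242459 - 1*(-1665293) = 242459 + 1665293 = 1907752)
√(3581814 + F) = √(3581814 + 1907752) = √5489566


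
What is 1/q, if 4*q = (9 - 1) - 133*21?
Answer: -4/2785 ≈ -0.0014363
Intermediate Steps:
q = -2785/4 (q = ((9 - 1) - 133*21)/4 = (8 - 2793)/4 = (1/4)*(-2785) = -2785/4 ≈ -696.25)
1/q = 1/(-2785/4) = -4/2785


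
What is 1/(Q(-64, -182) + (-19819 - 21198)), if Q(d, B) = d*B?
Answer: -1/29369 ≈ -3.4050e-5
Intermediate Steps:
Q(d, B) = B*d
1/(Q(-64, -182) + (-19819 - 21198)) = 1/(-182*(-64) + (-19819 - 21198)) = 1/(11648 - 41017) = 1/(-29369) = -1/29369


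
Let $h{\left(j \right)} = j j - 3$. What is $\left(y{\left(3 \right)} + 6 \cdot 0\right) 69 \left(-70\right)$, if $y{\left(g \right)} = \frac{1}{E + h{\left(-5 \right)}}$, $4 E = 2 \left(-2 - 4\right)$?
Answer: $- \frac{4830}{19} \approx -254.21$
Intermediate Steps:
$E = -3$ ($E = \frac{2 \left(-2 - 4\right)}{4} = \frac{2 \left(-6\right)}{4} = \frac{1}{4} \left(-12\right) = -3$)
$h{\left(j \right)} = -3 + j^{2}$ ($h{\left(j \right)} = j^{2} - 3 = -3 + j^{2}$)
$y{\left(g \right)} = \frac{1}{19}$ ($y{\left(g \right)} = \frac{1}{-3 - \left(3 - \left(-5\right)^{2}\right)} = \frac{1}{-3 + \left(-3 + 25\right)} = \frac{1}{-3 + 22} = \frac{1}{19}$)
$\left(y{\left(3 \right)} + 6 \cdot 0\right) 69 \left(-70\right) = \left(\frac{1}{19} + 6 \cdot 0\right) 69 \left(-70\right) = \left(\frac{1}{19} + 0\right) 69 \left(-70\right) = \frac{1}{19} \cdot 69 \left(-70\right) = \frac{69}{19} \left(-70\right) = - \frac{4830}{19}$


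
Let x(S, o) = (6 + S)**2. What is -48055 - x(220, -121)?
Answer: -99131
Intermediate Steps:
-48055 - x(220, -121) = -48055 - (6 + 220)**2 = -48055 - 1*226**2 = -48055 - 1*51076 = -48055 - 51076 = -99131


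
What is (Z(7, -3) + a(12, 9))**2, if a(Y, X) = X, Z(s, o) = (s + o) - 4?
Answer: 81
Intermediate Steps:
Z(s, o) = -4 + o + s (Z(s, o) = (o + s) - 4 = -4 + o + s)
(Z(7, -3) + a(12, 9))**2 = ((-4 - 3 + 7) + 9)**2 = (0 + 9)**2 = 9**2 = 81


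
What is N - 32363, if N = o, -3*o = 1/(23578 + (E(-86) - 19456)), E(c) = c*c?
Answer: -1118271103/34554 ≈ -32363.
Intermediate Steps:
E(c) = c²
o = -1/34554 (o = -1/(3*(23578 + ((-86)² - 19456))) = -1/(3*(23578 + (7396 - 19456))) = -1/(3*(23578 - 12060)) = -⅓/11518 = -⅓*1/11518 = -1/34554 ≈ -2.8940e-5)
N = -1/34554 ≈ -2.8940e-5
N - 32363 = -1/34554 - 32363 = -1118271103/34554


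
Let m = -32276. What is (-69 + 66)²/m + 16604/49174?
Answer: 267734069/793570012 ≈ 0.33738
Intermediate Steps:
(-69 + 66)²/m + 16604/49174 = (-69 + 66)²/(-32276) + 16604/49174 = (-3)²*(-1/32276) + 16604*(1/49174) = 9*(-1/32276) + 8302/24587 = -9/32276 + 8302/24587 = 267734069/793570012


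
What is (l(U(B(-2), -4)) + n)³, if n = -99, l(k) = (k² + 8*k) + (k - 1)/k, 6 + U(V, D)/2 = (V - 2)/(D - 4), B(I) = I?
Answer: -363994344/1331 ≈ -2.7347e+5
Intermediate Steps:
U(V, D) = -12 + 2*(-2 + V)/(-4 + D) (U(V, D) = -12 + 2*((V - 2)/(D - 4)) = -12 + 2*((-2 + V)/(-4 + D)) = -12 + 2*(-2 + V)/(-4 + D))
l(k) = k² + 8*k + (-1 + k)/k (l(k) = (k² + 8*k) + (-1 + k)/k = k² + 8*k + (-1 + k)/k)
(l(U(B(-2), -4)) + n)³ = ((1 + (2*(22 - 2 - 6*(-4))/(-4 - 4))² - 1/(2*(22 - 2 - 6*(-4))/(-4 - 4)) + 8*(2*(22 - 2 - 6*(-4))/(-4 - 4))) - 99)³ = ((1 + (2*(22 - 2 + 24)/(-8))² - 1/(2*(22 - 2 + 24)/(-8)) + 8*(2*(22 - 2 + 24)/(-8))) - 99)³ = ((1 + (2*(-⅛)*44)² - 1/(2*(-⅛)*44) + 8*(2*(-⅛)*44)) - 99)³ = ((1 + (-11)² - 1/(-11) + 8*(-11)) - 99)³ = ((1 + 121 - 1*(-1/11) - 88) - 99)³ = ((1 + 121 + 1/11 - 88) - 99)³ = (375/11 - 99)³ = (-714/11)³ = -363994344/1331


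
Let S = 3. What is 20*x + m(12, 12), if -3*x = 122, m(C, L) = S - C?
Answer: -2467/3 ≈ -822.33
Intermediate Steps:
m(C, L) = 3 - C
x = -122/3 (x = -1/3*122 = -122/3 ≈ -40.667)
20*x + m(12, 12) = 20*(-122/3) + (3 - 1*12) = -2440/3 + (3 - 12) = -2440/3 - 9 = -2467/3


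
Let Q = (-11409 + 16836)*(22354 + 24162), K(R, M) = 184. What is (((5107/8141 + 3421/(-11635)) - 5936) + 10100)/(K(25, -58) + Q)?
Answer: 98611969331/5977872543066515 ≈ 1.6496e-5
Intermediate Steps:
Q = 252442332 (Q = 5427*46516 = 252442332)
(((5107/8141 + 3421/(-11635)) - 5936) + 10100)/(K(25, -58) + Q) = (((5107/8141 + 3421/(-11635)) - 5936) + 10100)/(184 + 252442332) = (((5107*(1/8141) + 3421*(-1/11635)) - 5936) + 10100)/252442516 = (((5107/8141 - 3421/11635) - 5936) + 10100)*(1/252442516) = ((31569584/94720535 - 5936) + 10100)*(1/252442516) = (-562229526176/94720535 + 10100)*(1/252442516) = (394447877324/94720535)*(1/252442516) = 98611969331/5977872543066515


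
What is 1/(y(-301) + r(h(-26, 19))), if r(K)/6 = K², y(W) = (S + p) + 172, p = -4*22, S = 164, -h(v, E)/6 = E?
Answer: 1/78224 ≈ 1.2784e-5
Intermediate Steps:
h(v, E) = -6*E
p = -88
y(W) = 248 (y(W) = (164 - 88) + 172 = 76 + 172 = 248)
r(K) = 6*K²
1/(y(-301) + r(h(-26, 19))) = 1/(248 + 6*(-6*19)²) = 1/(248 + 6*(-114)²) = 1/(248 + 6*12996) = 1/(248 + 77976) = 1/78224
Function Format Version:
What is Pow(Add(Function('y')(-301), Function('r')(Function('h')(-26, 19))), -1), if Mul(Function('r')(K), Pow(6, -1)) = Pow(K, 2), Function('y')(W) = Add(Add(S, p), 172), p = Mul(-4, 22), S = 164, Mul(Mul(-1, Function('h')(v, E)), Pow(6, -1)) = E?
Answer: Rational(1, 78224) ≈ 1.2784e-5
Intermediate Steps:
Function('h')(v, E) = Mul(-6, E)
p = -88
Function('y')(W) = 248 (Function('y')(W) = Add(Add(164, -88), 172) = Add(76, 172) = 248)
Function('r')(K) = Mul(6, Pow(K, 2))
Pow(Add(Function('y')(-301), Function('r')(Function('h')(-26, 19))), -1) = Pow(Add(248, Mul(6, Pow(Mul(-6, 19), 2))), -1) = Pow(Add(248, Mul(6, Pow(-114, 2))), -1) = Pow(Add(248, Mul(6, 12996)), -1) = Pow(Add(248, 77976), -1) = Pow(78224, -1) = Rational(1, 78224)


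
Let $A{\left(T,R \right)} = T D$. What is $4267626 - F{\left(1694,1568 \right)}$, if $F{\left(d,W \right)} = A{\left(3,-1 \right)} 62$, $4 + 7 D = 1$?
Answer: $\frac{29873940}{7} \approx 4.2677 \cdot 10^{6}$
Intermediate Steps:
$D = - \frac{3}{7}$ ($D = - \frac{4}{7} + \frac{1}{7} \cdot 1 = - \frac{4}{7} + \frac{1}{7} = - \frac{3}{7} \approx -0.42857$)
$A{\left(T,R \right)} = - \frac{3 T}{7}$ ($A{\left(T,R \right)} = T \left(- \frac{3}{7}\right) = - \frac{3 T}{7}$)
$F{\left(d,W \right)} = - \frac{558}{7}$ ($F{\left(d,W \right)} = \left(- \frac{3}{7}\right) 3 \cdot 62 = \left(- \frac{9}{7}\right) 62 = - \frac{558}{7}$)
$4267626 - F{\left(1694,1568 \right)} = 4267626 - - \frac{558}{7} = 4267626 + \frac{558}{7} = \frac{29873940}{7}$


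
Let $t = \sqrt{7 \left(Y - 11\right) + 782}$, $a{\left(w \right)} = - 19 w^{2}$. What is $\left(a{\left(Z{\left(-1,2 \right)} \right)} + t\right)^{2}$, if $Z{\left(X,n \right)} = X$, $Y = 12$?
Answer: $\left(19 - \sqrt{789}\right)^{2} \approx 82.613$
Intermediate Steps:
$t = \sqrt{789}$ ($t = \sqrt{7 \left(12 - 11\right) + 782} = \sqrt{7 \cdot 1 + 782} = \sqrt{7 + 782} = \sqrt{789} \approx 28.089$)
$\left(a{\left(Z{\left(-1,2 \right)} \right)} + t\right)^{2} = \left(- 19 \left(-1\right)^{2} + \sqrt{789}\right)^{2} = \left(\left(-19\right) 1 + \sqrt{789}\right)^{2} = \left(-19 + \sqrt{789}\right)^{2}$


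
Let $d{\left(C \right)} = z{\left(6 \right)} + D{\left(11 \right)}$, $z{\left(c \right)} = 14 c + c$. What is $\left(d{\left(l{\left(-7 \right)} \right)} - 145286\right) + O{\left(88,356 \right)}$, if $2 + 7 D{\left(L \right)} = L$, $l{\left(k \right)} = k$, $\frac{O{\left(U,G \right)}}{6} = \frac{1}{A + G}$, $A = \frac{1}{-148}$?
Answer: $- \frac{53549111165}{368809} \approx -1.4519 \cdot 10^{5}$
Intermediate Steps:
$A = - \frac{1}{148} \approx -0.0067568$
$O{\left(U,G \right)} = \frac{6}{- \frac{1}{148} + G}$
$z{\left(c \right)} = 15 c$
$D{\left(L \right)} = - \frac{2}{7} + \frac{L}{7}$
$d{\left(C \right)} = \frac{639}{7}$ ($d{\left(C \right)} = 15 \cdot 6 + \left(- \frac{2}{7} + \frac{1}{7} \cdot 11\right) = 90 + \left(- \frac{2}{7} + \frac{11}{7}\right) = 90 + \frac{9}{7} = \frac{639}{7}$)
$\left(d{\left(l{\left(-7 \right)} \right)} - 145286\right) + O{\left(88,356 \right)} = \left(\frac{639}{7} - 145286\right) + \frac{888}{-1 + 148 \cdot 356} = - \frac{1016363}{7} + \frac{888}{-1 + 52688} = - \frac{1016363}{7} + \frac{888}{52687} = - \frac{53549111165}{368809}$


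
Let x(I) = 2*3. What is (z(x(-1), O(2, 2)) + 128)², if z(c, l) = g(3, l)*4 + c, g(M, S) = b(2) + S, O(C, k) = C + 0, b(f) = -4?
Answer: 15876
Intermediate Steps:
O(C, k) = C
g(M, S) = -4 + S
x(I) = 6
z(c, l) = -16 + c + 4*l (z(c, l) = (-4 + l)*4 + c = (-16 + 4*l) + c = -16 + c + 4*l)
(z(x(-1), O(2, 2)) + 128)² = ((-16 + 6 + 4*2) + 128)² = ((-16 + 6 + 8) + 128)² = (-2 + 128)² = 126² = 15876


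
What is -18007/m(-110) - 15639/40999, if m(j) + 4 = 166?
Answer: -740802511/6641838 ≈ -111.54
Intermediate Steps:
m(j) = 162 (m(j) = -4 + 166 = 162)
-18007/m(-110) - 15639/40999 = -18007/162 - 15639/40999 = -740802511/6641838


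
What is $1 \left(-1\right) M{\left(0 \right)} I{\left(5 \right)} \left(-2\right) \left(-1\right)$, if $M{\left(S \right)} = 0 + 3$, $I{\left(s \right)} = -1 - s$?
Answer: $36$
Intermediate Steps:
$M{\left(S \right)} = 3$
$1 \left(-1\right) M{\left(0 \right)} I{\left(5 \right)} \left(-2\right) \left(-1\right) = 1 \left(-1\right) 3 \left(-1 - 5\right) \left(-2\right) \left(-1\right) = \left(-1\right) 3 \left(-1 - 5\right) \left(-2\right) \left(-1\right) = - 3 \left(-6\right) \left(-2\right) \left(-1\right) = - 3 \cdot 12 \left(-1\right) = \left(-3\right) \left(-12\right) = 36$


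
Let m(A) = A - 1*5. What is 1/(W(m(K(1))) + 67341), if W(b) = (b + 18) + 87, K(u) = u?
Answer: 1/67442 ≈ 1.4828e-5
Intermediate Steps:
m(A) = -5 + A (m(A) = A - 5 = -5 + A)
W(b) = 105 + b (W(b) = (18 + b) + 87 = 105 + b)
1/(W(m(K(1))) + 67341) = 1/((105 + (-5 + 1)) + 67341) = 1/((105 - 4) + 67341) = 1/(101 + 67341) = 1/67442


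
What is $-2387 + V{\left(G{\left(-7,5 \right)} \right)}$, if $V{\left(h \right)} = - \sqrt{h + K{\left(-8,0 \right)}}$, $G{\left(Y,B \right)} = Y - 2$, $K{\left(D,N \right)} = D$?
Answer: $-2387 - i \sqrt{17} \approx -2387.0 - 4.1231 i$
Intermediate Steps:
$G{\left(Y,B \right)} = -2 + Y$ ($G{\left(Y,B \right)} = Y - 2 = -2 + Y$)
$V{\left(h \right)} = - \sqrt{-8 + h}$ ($V{\left(h \right)} = - \sqrt{h - 8} = - \sqrt{-8 + h}$)
$-2387 + V{\left(G{\left(-7,5 \right)} \right)} = -2387 - \sqrt{-8 - 9} = -2387 - \sqrt{-17} = -2387 - i \sqrt{17}$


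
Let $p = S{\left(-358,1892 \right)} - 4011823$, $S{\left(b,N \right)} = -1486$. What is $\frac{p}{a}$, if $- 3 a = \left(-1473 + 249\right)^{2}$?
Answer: $\frac{236077}{29376} \approx 8.0364$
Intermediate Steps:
$p = -4013309$ ($p = -1486 - 4011823 = -4013309$)
$a = -499392$ ($a = - \frac{\left(-1473 + 249\right)^{2}}{3} = - \frac{\left(-1224\right)^{2}}{3} = \left(- \frac{1}{3}\right) 1498176 = -499392$)
$\frac{p}{a} = - \frac{4013309}{-499392} = \left(-4013309\right) \left(- \frac{1}{499392}\right) = \frac{236077}{29376}$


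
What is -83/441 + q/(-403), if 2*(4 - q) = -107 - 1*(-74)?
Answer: -84979/355446 ≈ -0.23908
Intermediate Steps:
q = 41/2 (q = 4 - (-107 - 1*(-74))/2 = 4 - (-107 + 74)/2 = 4 - ½*(-33) = 4 + 33/2 = 41/2 ≈ 20.500)
-83/441 + q/(-403) = -83/441 + (41/2)/(-403) = -83*1/441 + (41/2)*(-1/403) = -83/441 - 41/806 = -84979/355446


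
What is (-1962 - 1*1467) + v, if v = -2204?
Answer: -5633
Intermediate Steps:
(-1962 - 1*1467) + v = (-1962 - 1*1467) - 2204 = (-1962 - 1467) - 2204 = -3429 - 2204 = -5633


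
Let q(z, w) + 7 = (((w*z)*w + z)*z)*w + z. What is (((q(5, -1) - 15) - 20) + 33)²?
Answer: 2916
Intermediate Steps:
q(z, w) = -7 + z + w*z*(z + z*w²) (q(z, w) = -7 + ((((w*z)*w + z)*z)*w + z) = -7 + (((z*w² + z)*z)*w + z) = -7 + (((z + z*w²)*z)*w + z) = -7 + ((z*(z + z*w²))*w + z) = -7 + (w*z*(z + z*w²) + z) = -7 + (z + w*z*(z + z*w²)) = -7 + z + w*z*(z + z*w²))
(((q(5, -1) - 15) - 20) + 33)² = ((((-7 + 5 - 1*5² + (-1)³*5²) - 15) - 20) + 33)² = ((((-7 + 5 - 1*25 - 1*25) - 15) - 20) + 33)² = ((((-7 + 5 - 25 - 25) - 15) - 20) + 33)² = (((-52 - 15) - 20) + 33)² = ((-67 - 20) + 33)² = (-87 + 33)² = (-54)² = 2916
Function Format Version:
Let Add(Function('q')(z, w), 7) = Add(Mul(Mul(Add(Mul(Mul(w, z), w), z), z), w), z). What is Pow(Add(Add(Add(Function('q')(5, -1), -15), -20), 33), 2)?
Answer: 2916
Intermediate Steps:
Function('q')(z, w) = Add(-7, z, Mul(w, z, Add(z, Mul(z, Pow(w, 2))))) (Function('q')(z, w) = Add(-7, Add(Mul(Mul(Add(Mul(Mul(w, z), w), z), z), w), z)) = Add(-7, Add(Mul(Mul(Add(Mul(z, Pow(w, 2)), z), z), w), z)) = Add(-7, Add(Mul(Mul(Add(z, Mul(z, Pow(w, 2))), z), w), z)) = Add(-7, Add(Mul(Mul(z, Add(z, Mul(z, Pow(w, 2)))), w), z)) = Add(-7, Add(Mul(w, z, Add(z, Mul(z, Pow(w, 2)))), z)) = Add(-7, Add(z, Mul(w, z, Add(z, Mul(z, Pow(w, 2)))))) = Add(-7, z, Mul(w, z, Add(z, Mul(z, Pow(w, 2))))))
Pow(Add(Add(Add(Function('q')(5, -1), -15), -20), 33), 2) = Pow(Add(Add(Add(Add(-7, 5, Mul(-1, Pow(5, 2)), Mul(Pow(-1, 3), Pow(5, 2))), -15), -20), 33), 2) = Pow(Add(Add(Add(Add(-7, 5, Mul(-1, 25), Mul(-1, 25)), -15), -20), 33), 2) = Pow(Add(Add(Add(Add(-7, 5, -25, -25), -15), -20), 33), 2) = Pow(Add(Add(Add(-52, -15), -20), 33), 2) = Pow(Add(Add(-67, -20), 33), 2) = Pow(Add(-87, 33), 2) = Pow(-54, 2) = 2916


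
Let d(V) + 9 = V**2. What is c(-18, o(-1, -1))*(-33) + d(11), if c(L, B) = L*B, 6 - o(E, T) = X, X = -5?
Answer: 6646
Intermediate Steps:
d(V) = -9 + V**2
o(E, T) = 11 (o(E, T) = 6 - 1*(-5) = 6 + 5 = 11)
c(L, B) = B*L
c(-18, o(-1, -1))*(-33) + d(11) = (11*(-18))*(-33) + (-9 + 11**2) = -198*(-33) + (-9 + 121) = 6534 + 112 = 6646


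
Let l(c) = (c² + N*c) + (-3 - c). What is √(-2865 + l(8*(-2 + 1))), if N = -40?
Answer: 2*I*√619 ≈ 49.759*I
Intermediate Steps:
l(c) = -3 + c² - 41*c (l(c) = (c² - 40*c) + (-3 - c) = -3 + c² - 41*c)
√(-2865 + l(8*(-2 + 1))) = √(-2865 + (-3 + (8*(-2 + 1))² - 328*(-2 + 1))) = √(-2865 + (-3 + (8*(-1))² - 328*(-1))) = √(-2865 + (-3 + (-8)² - 41*(-8))) = √(-2865 + (-3 + 64 + 328)) = √(-2865 + 389) = √(-2476) = 2*I*√619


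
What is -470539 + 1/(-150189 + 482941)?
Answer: -156572793327/332752 ≈ -4.7054e+5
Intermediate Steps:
-470539 + 1/(-150189 + 482941) = -470539 + 1/332752 = -156572793327/332752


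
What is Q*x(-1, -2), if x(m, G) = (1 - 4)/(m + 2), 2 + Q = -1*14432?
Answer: 43302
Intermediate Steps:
Q = -14434 (Q = -2 - 1*14432 = -2 - 14432 = -14434)
x(m, G) = -3/(2 + m)
Q*x(-1, -2) = -(-43302)/(2 - 1) = -(-43302)/1 = -(-43302) = -14434*(-3) = 43302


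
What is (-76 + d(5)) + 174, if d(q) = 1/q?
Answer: 491/5 ≈ 98.200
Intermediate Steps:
(-76 + d(5)) + 174 = (-76 + 1/5) + 174 = -379/5 + 174 = 491/5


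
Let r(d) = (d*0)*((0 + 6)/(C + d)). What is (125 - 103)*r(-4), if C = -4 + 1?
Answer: 0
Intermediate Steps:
C = -3
r(d) = 0 (r(d) = (d*0)*((0 + 6)/(-3 + d)) = 0*(6/(-3 + d)) = 0)
(125 - 103)*r(-4) = (125 - 103)*0 = 22*0 = 0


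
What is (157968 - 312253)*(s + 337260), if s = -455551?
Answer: 18250526935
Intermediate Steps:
(157968 - 312253)*(s + 337260) = (157968 - 312253)*(-455551 + 337260) = -154285*(-118291) = 18250526935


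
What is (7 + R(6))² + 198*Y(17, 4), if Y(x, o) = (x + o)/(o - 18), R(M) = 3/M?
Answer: -963/4 ≈ -240.75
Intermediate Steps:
Y(x, o) = (o + x)/(-18 + o)
(7 + R(6))² + 198*Y(17, 4) = (7 + 3/6)² + 198*((4 + 17)/(-18 + 4)) = (7 + 3*(⅙))² + 198*(21/(-14)) = (7 + ½)² + 198*(-1/14*21) = (15/2)² + 198*(-3/2) = 225/4 - 297 = -963/4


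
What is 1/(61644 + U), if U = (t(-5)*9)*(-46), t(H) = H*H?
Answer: 1/51294 ≈ 1.9495e-5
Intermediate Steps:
t(H) = H²
U = -10350 (U = ((-5)²*9)*(-46) = (25*9)*(-46) = 225*(-46) = -10350)
1/(61644 + U) = 1/(61644 - 10350) = 1/51294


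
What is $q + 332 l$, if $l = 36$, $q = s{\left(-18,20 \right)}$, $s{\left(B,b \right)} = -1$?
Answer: $11951$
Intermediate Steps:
$q = -1$
$q + 332 l = -1 + 332 \cdot 36 = -1 + 11952 = 11951$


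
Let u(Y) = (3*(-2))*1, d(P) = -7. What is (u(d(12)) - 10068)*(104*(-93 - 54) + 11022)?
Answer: 42975684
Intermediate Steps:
u(Y) = -6 (u(Y) = -6*1 = -6)
(u(d(12)) - 10068)*(104*(-93 - 54) + 11022) = (-6 - 10068)*(104*(-93 - 54) + 11022) = -10074*(104*(-147) + 11022) = -10074*(-15288 + 11022) = -10074*(-4266) = 42975684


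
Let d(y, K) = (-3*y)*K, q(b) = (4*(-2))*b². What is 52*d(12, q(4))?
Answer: 239616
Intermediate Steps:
q(b) = -8*b²
d(y, K) = -3*K*y
52*d(12, q(4)) = 52*(-3*(-8*4²)*12) = 52*(-3*(-8*16)*12) = 52*(-3*(-128)*12) = 52*4608 = 239616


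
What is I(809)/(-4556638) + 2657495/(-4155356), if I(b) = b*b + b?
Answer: -7416102967525/9467226526564 ≈ -0.78335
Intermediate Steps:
I(b) = b + b² (I(b) = b² + b = b + b²)
I(809)/(-4556638) + 2657495/(-4155356) = (809*(1 + 809))/(-4556638) + 2657495/(-4155356) = (809*810)*(-1/4556638) + 2657495*(-1/4155356) = 655290*(-1/4556638) - 2657495/4155356 = -327645/2278319 - 2657495/4155356 = -7416102967525/9467226526564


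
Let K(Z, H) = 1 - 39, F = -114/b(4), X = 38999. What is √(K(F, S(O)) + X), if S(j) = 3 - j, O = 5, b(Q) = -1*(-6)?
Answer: 9*√481 ≈ 197.39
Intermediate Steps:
b(Q) = 6
F = -19 (F = -114/6 = -114*⅙ = -19)
K(Z, H) = -38
√(K(F, S(O)) + X) = √(-38 + 38999) = √38961 = 9*√481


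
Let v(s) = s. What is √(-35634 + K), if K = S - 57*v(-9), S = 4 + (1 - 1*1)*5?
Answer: I*√35117 ≈ 187.4*I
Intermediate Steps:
S = 4 (S = 4 + (1 - 1)*5 = 4 + 0*5 = 4 + 0 = 4)
K = 517 (K = 4 - 57*(-9) = 4 + 513 = 517)
√(-35634 + K) = √(-35634 + 517) = √(-35117) = I*√35117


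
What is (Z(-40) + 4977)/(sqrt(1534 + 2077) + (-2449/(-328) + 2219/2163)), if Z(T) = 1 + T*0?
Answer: -434257768353552/36352181207255 + 51135150506112*sqrt(3611)/36352181207255 ≈ 72.583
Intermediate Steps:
Z(T) = 1 (Z(T) = 1 + 0 = 1)
(Z(-40) + 4977)/(sqrt(1534 + 2077) + (-2449/(-328) + 2219/2163)) = (1 + 4977)/(sqrt(1534 + 2077) + (-2449/(-328) + 2219/2163)) = 4978/(sqrt(3611) + (-2449*(-1/328) + 2219*(1/2163))) = 4978/(sqrt(3611) + (2449/328 + 317/309)) = 4978/(sqrt(3611) + 860717/101352) = 4978/(860717/101352 + sqrt(3611))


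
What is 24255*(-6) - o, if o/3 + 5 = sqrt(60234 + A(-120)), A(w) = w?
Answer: -145515 - 3*sqrt(60114) ≈ -1.4625e+5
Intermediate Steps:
o = -15 + 3*sqrt(60114) (o = -15 + 3*sqrt(60234 - 120) = -15 + 3*sqrt(60114) ≈ 720.54)
24255*(-6) - o = 24255*(-6) - (-15 + 3*sqrt(60114)) = -145530 + (15 - 3*sqrt(60114)) = -145515 - 3*sqrt(60114)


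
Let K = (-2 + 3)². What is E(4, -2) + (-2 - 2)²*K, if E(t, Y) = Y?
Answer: 14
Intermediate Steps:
K = 1 (K = 1² = 1)
E(4, -2) + (-2 - 2)²*K = -2 + (-2 - 2)²*1 = -2 + (-4)²*1 = -2 + 16*1 = -2 + 16 = 14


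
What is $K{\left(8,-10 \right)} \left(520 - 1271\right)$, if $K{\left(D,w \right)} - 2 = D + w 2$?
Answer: $7510$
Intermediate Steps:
$K{\left(D,w \right)} = 2 + D + 2 w$ ($K{\left(D,w \right)} = 2 + \left(D + w 2\right) = 2 + \left(D + 2 w\right) = 2 + D + 2 w$)
$K{\left(8,-10 \right)} \left(520 - 1271\right) = \left(2 + 8 + 2 \left(-10\right)\right) \left(520 - 1271\right) = \left(2 + 8 - 20\right) \left(-751\right) = \left(-10\right) \left(-751\right) = 7510$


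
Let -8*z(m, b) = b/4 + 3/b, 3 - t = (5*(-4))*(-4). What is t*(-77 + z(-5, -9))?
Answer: 566797/96 ≈ 5904.1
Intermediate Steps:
t = -77 (t = 3 - 5*(-4)*(-4) = 3 - (-20)*(-4) = 3 - 1*80 = 3 - 80 = -77)
z(m, b) = -3/(8*b) - b/32 (z(m, b) = -(b/4 + 3/b)/8 = -(3/b + b/4)/8 = -3/(8*b) - b/32)
t*(-77 + z(-5, -9)) = -77*(-77 + (1/32)*(-12 - 1*(-9)²)/(-9)) = -77*(-77 + (1/32)*(-⅑)*(-12 - 1*81)) = -77*(-77 + (1/32)*(-⅑)*(-12 - 81)) = -77*(-77 + (1/32)*(-⅑)*(-93)) = -77*(-77 + 31/96) = -77*(-7361/96) = 566797/96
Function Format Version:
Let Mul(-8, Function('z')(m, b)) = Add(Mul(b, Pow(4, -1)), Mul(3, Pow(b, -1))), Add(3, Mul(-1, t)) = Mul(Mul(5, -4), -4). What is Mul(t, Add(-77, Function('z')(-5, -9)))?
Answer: Rational(566797, 96) ≈ 5904.1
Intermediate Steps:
t = -77 (t = Add(3, Mul(-1, Mul(Mul(5, -4), -4))) = Add(3, Mul(-1, Mul(-20, -4))) = Add(3, Mul(-1, 80)) = Add(3, -80) = -77)
Function('z')(m, b) = Add(Mul(Rational(-3, 8), Pow(b, -1)), Mul(Rational(-1, 32), b)) (Function('z')(m, b) = Mul(Rational(-1, 8), Add(Mul(b, Pow(4, -1)), Mul(3, Pow(b, -1)))) = Mul(Rational(-1, 8), Add(Mul(b, Rational(1, 4)), Mul(3, Pow(b, -1)))) = Mul(Rational(-1, 8), Add(Mul(Rational(1, 4), b), Mul(3, Pow(b, -1)))) = Mul(Rational(-1, 8), Add(Mul(3, Pow(b, -1)), Mul(Rational(1, 4), b))) = Add(Mul(Rational(-3, 8), Pow(b, -1)), Mul(Rational(-1, 32), b)))
Mul(t, Add(-77, Function('z')(-5, -9))) = Mul(-77, Add(-77, Mul(Rational(1, 32), Pow(-9, -1), Add(-12, Mul(-1, Pow(-9, 2)))))) = Mul(-77, Add(-77, Mul(Rational(1, 32), Rational(-1, 9), Add(-12, Mul(-1, 81))))) = Mul(-77, Add(-77, Mul(Rational(1, 32), Rational(-1, 9), Add(-12, -81)))) = Mul(-77, Add(-77, Mul(Rational(1, 32), Rational(-1, 9), -93))) = Mul(-77, Add(-77, Rational(31, 96))) = Mul(-77, Rational(-7361, 96)) = Rational(566797, 96)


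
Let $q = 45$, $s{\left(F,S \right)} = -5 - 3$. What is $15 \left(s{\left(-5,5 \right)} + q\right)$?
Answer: $555$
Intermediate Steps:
$s{\left(F,S \right)} = -8$
$15 \left(s{\left(-5,5 \right)} + q\right) = 15 \left(-8 + 45\right) = 15 \cdot 37 = 555$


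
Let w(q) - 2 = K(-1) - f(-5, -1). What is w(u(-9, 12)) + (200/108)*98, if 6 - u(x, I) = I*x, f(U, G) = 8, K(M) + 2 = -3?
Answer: 4603/27 ≈ 170.48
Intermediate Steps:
K(M) = -5 (K(M) = -2 - 3 = -5)
u(x, I) = 6 - I*x
w(q) = -11 (w(q) = 2 + (-5 - 1*8) = 2 + (-5 - 8) = 2 - 13 = -11)
w(u(-9, 12)) + (200/108)*98 = -11 + (200/108)*98 = -11 + (200*(1/108))*98 = -11 + (50/27)*98 = -11 + 4900/27 = 4603/27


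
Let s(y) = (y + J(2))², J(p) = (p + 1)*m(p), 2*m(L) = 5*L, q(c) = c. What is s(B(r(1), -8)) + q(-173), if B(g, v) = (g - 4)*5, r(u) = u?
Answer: -173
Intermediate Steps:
m(L) = 5*L/2 (m(L) = (5*L)/2 = 5*L/2)
B(g, v) = -20 + 5*g (B(g, v) = (-4 + g)*5 = -20 + 5*g)
J(p) = 5*p*(1 + p)/2 (J(p) = (p + 1)*(5*p/2) = (1 + p)*(5*p/2) = 5*p*(1 + p)/2)
s(y) = (15 + y)² (s(y) = (y + (5/2)*2*(1 + 2))² = (y + (5/2)*2*3)² = (y + 15)² = (15 + y)²)
s(B(r(1), -8)) + q(-173) = (15 + (-20 + 5*1))² - 173 = (15 + (-20 + 5))² - 173 = (15 - 15)² - 173 = 0² - 173 = 0 - 173 = -173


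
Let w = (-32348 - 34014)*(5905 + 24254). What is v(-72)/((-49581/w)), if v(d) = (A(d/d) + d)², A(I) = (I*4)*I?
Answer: 1028280782688/5509 ≈ 1.8665e+8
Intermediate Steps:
w = -2001411558 (w = -66362*30159 = -2001411558)
A(I) = 4*I² (A(I) = (4*I)*I = 4*I²)
v(d) = (4 + d)² (v(d) = (4*(d/d)² + d)² = (4*1² + d)² = (4*1 + d)² = (4 + d)²)
v(-72)/((-49581/w)) = (4 - 72)²/((-49581/(-2001411558))) = (-68)²/((-49581*(-1/2001411558))) = 4624/(5509/222379062) = 4624*(222379062/5509) = 1028280782688/5509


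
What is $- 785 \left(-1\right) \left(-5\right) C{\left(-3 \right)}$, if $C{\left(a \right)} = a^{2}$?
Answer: $-35325$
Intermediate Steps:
$- 785 \left(-1\right) \left(-5\right) C{\left(-3 \right)} = - 785 \left(-1\right) \left(-5\right) \left(-3\right)^{2} = - 785 \cdot 5 \cdot 9 = \left(-785\right) 45 = -35325$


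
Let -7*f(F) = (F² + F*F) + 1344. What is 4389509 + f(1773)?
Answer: 24438161/7 ≈ 3.4912e+6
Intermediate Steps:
f(F) = -192 - 2*F²/7 (f(F) = -((F² + F*F) + 1344)/7 = -((F² + F²) + 1344)/7 = -(2*F² + 1344)/7 = -(1344 + 2*F²)/7 = -192 - 2*F²/7)
4389509 + f(1773) = 4389509 + (-192 - 2/7*1773²) = 4389509 + (-192 - 2/7*3143529) = 4389509 + (-192 - 6287058/7) = 4389509 - 6288402/7 = 24438161/7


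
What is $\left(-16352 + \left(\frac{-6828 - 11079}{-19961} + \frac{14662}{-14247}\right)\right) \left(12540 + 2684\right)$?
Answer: $- \frac{70796025865514488}{284384367} \approx -2.4894 \cdot 10^{8}$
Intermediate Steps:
$\left(-16352 + \left(\frac{-6828 - 11079}{-19961} + \frac{14662}{-14247}\right)\right) \left(12540 + 2684\right) = \left(-16352 + \left(\left(-6828 - 11079\right) \left(- \frac{1}{19961}\right) + 14662 \left(- \frac{1}{14247}\right)\right)\right) 15224 = \left(-16352 - \frac{37547153}{284384367}\right) 15224 = \left(- \frac{4650290716337}{284384367}\right) 15224 = - \frac{70796025865514488}{284384367}$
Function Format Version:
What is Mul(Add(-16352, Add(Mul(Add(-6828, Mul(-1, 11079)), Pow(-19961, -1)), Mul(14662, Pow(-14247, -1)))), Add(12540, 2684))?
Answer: Rational(-70796025865514488, 284384367) ≈ -2.4894e+8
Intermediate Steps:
Mul(Add(-16352, Add(Mul(Add(-6828, Mul(-1, 11079)), Pow(-19961, -1)), Mul(14662, Pow(-14247, -1)))), Add(12540, 2684)) = Mul(Add(-16352, Add(Mul(Add(-6828, -11079), Rational(-1, 19961)), Mul(14662, Rational(-1, 14247)))), 15224) = Mul(Add(-16352, Add(Mul(-17907, Rational(-1, 19961)), Rational(-14662, 14247))), 15224) = Mul(Add(-16352, Add(Rational(17907, 19961), Rational(-14662, 14247))), 15224) = Mul(Add(-16352, Rational(-37547153, 284384367)), 15224) = Mul(Rational(-4650290716337, 284384367), 15224) = Rational(-70796025865514488, 284384367)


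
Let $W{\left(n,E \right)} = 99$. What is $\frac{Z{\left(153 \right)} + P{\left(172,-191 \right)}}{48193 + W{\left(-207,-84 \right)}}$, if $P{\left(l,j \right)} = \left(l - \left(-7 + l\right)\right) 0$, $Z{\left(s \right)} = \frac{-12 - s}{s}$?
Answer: $- \frac{55}{2462892} \approx -2.2331 \cdot 10^{-5}$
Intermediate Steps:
$Z{\left(s \right)} = \frac{-12 - s}{s}$
$P{\left(l,j \right)} = 0$ ($P{\left(l,j \right)} = 7 \cdot 0 = 0$)
$\frac{Z{\left(153 \right)} + P{\left(172,-191 \right)}}{48193 + W{\left(-207,-84 \right)}} = \frac{\frac{-12 - 153}{153} + 0}{48193 + 99} = \frac{\frac{-12 - 153}{153} + 0}{48292} = \left(\frac{1}{153} \left(-165\right) + 0\right) \frac{1}{48292} = \left(- \frac{55}{51} + 0\right) \frac{1}{48292} = \left(- \frac{55}{51}\right) \frac{1}{48292} = - \frac{55}{2462892}$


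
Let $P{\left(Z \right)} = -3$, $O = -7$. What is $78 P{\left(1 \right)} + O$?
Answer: $-241$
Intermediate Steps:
$78 P{\left(1 \right)} + O = 78 \left(-3\right) - 7 = -234 - 7 = -241$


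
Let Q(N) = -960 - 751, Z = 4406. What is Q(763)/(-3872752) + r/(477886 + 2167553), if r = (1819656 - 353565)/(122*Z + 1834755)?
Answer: 3581156628726485/8101462254197912912 ≈ 0.00044204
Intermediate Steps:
Q(N) = -1711
r = 1466091/2372287 (r = (1819656 - 353565)/(122*4406 + 1834755) = 1466091/(537532 + 1834755) = 1466091/2372287 ≈ 0.61801)
Q(763)/(-3872752) + r/(477886 + 2167553) = -1711/(-3872752) + 1466091/(2372287*(477886 + 2167553)) = -1711*(-1/3872752) + (1466091/2372287)/2645439 = 1711/3872752 + (1466091/2372287)*(1/2645439) = 1711/3872752 + 488697/2091913516331 = 3581156628726485/8101462254197912912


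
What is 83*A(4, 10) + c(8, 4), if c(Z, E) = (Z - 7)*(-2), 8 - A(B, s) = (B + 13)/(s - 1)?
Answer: 4547/9 ≈ 505.22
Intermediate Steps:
A(B, s) = 8 - (13 + B)/(-1 + s) (A(B, s) = 8 - (B + 13)/(s - 1) = 8 - (13 + B)/(-1 + s))
c(Z, E) = 14 - 2*Z (c(Z, E) = (-7 + Z)*(-2) = 14 - 2*Z)
83*A(4, 10) + c(8, 4) = 83*((-21 - 1*4 + 8*10)/(-1 + 10)) + (14 - 2*8) = 83*((-21 - 4 + 80)/9) + (14 - 16) = 83*((⅑)*55) - 2 = 83*(55/9) - 2 = 4565/9 - 2 = 4547/9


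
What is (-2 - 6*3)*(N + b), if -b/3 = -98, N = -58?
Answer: -4720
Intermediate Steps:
b = 294 (b = -3*(-98) = 294)
(-2 - 6*3)*(N + b) = (-2 - 6*3)*(-58 + 294) = (-2 - 18)*236 = -20*236 = -4720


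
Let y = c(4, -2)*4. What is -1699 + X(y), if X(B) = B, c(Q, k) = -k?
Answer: -1691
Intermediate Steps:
y = 8 (y = -1*(-2)*4 = 2*4 = 8)
-1699 + X(y) = -1699 + 8 = -1691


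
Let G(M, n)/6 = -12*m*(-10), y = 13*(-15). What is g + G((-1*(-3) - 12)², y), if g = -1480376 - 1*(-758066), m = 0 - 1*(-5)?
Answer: -718710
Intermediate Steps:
y = -195
m = 5 (m = 0 + 5 = 5)
G(M, n) = 3600 (G(M, n) = 6*(-12*5*(-10)) = 6*(-60*(-10)) = 6*600 = 3600)
g = -722310 (g = -1480376 + 758066 = -722310)
g + G((-1*(-3) - 12)², y) = -722310 + 3600 = -718710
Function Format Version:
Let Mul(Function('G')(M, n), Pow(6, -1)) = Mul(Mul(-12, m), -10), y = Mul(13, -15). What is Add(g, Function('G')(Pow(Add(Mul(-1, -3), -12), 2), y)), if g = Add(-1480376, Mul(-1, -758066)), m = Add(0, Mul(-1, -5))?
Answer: -718710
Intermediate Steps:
y = -195
m = 5 (m = Add(0, 5) = 5)
Function('G')(M, n) = 3600 (Function('G')(M, n) = Mul(6, Mul(Mul(-12, 5), -10)) = Mul(6, Mul(-60, -10)) = Mul(6, 600) = 3600)
g = -722310 (g = Add(-1480376, 758066) = -722310)
Add(g, Function('G')(Pow(Add(Mul(-1, -3), -12), 2), y)) = Add(-722310, 3600) = -718710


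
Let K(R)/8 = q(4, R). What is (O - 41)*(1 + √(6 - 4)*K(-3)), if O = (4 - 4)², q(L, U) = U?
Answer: -41 + 984*√2 ≈ 1350.6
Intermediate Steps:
K(R) = 8*R
O = 0 (O = 0² = 0)
(O - 41)*(1 + √(6 - 4)*K(-3)) = (0 - 41)*(1 + √(6 - 4)*(8*(-3))) = -41*(1 + √2*(-24)) = -41*(1 - 24*√2) = -41 + 984*√2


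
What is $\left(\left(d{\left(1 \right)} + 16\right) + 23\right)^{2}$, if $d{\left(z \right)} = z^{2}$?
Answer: $1600$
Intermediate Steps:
$\left(\left(d{\left(1 \right)} + 16\right) + 23\right)^{2} = \left(\left(1^{2} + 16\right) + 23\right)^{2} = \left(\left(1 + 16\right) + 23\right)^{2} = \left(17 + 23\right)^{2} = 40^{2} = 1600$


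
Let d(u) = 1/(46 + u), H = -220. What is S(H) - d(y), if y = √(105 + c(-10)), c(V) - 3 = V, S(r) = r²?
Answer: 48835577/1009 + 7*√2/2018 ≈ 48400.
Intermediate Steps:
c(V) = 3 + V
y = 7*√2 (y = √(105 + (3 - 10)) = √(105 - 7) = √98 = 7*√2 ≈ 9.8995)
S(H) - d(y) = (-220)² - 1/(46 + 7*√2) = 48400 - 1/(46 + 7*√2)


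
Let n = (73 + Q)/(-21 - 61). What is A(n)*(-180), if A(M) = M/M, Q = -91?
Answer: -180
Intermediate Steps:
n = 9/41 (n = (73 - 91)/(-21 - 61) = -18/(-82) = -18*(-1/82) = 9/41 ≈ 0.21951)
A(M) = 1
A(n)*(-180) = 1*(-180) = -180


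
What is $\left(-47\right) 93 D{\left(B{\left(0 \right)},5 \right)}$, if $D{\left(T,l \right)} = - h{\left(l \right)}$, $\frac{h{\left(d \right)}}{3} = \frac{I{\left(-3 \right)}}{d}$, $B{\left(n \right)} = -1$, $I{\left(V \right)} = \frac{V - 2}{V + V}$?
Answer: $\frac{4371}{2} \approx 2185.5$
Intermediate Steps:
$I{\left(V \right)} = \frac{-2 + V}{2 V}$
$h{\left(d \right)} = \frac{5}{2 d}$ ($h{\left(d \right)} = 3 \frac{\frac{1}{2} \frac{1}{-3} \left(-2 - 3\right)}{d} = 3 \frac{\frac{1}{2} \left(- \frac{1}{3}\right) \left(-5\right)}{d} = 3 \frac{5}{6 d} = \frac{5}{2 d}$)
$D{\left(T,l \right)} = - \frac{5}{2 l}$
$\left(-47\right) 93 D{\left(B{\left(0 \right)},5 \right)} = \left(-47\right) 93 \left(- \frac{5}{2 \cdot 5}\right) = - 4371 \left(\left(- \frac{5}{2}\right) \frac{1}{5}\right) = \left(-4371\right) \left(- \frac{1}{2}\right) = \frac{4371}{2}$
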